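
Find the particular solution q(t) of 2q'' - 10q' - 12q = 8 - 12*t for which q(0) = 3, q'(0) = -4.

q = -3/2 + t - exp(6*t)/14 + 32*exp(-t)/7

Divide through by 2: q'' - 5q' - 6q = 4 - 6*t.
Characteristic equation r² - 5r - 6 = 0 factors as (r + 1)(r - 6) = 0, so r = -1, 6.
Hence q_h = C1*exp(-t) + C2*exp(6*t).
For the particular solution try q_p = A0 + A1*t. Substituting and matching coefficients of each power of t gives A0 = -3/2, A1 = 1, so q_p = -3/2 + t.
General solution: q = -3/2 + t + C1*exp(-t) + C2*exp(6*t).
Apply the initial conditions: q(0) = -3/2 + C1 + C2 = 3 and q'(0) = 1 - C1 + 6*C2 = -4. Solving gives C1 = 32/7, C2 = -1/14.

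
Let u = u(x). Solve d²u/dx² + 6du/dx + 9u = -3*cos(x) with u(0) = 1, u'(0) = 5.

u = -9*sin(x)/50 - 6*cos(x)/25 + 31*exp(-3*x)/25 + 89*x*exp(-3*x)/10

Characteristic equation r² + 6r + 9 = 0 has discriminant (6)² - 4·(9) = 0, so r = -3 is a repeated root.
Hence u_h = (C1 + C2*x)*exp(-3*x).
Try u_p = A*cos(x) + B*sin(x). Substituting and equating the coefficients of cos(x) and sin(x) gives A = -6/25, B = -9/50, so u_p = -9*sin(x)/50 - 6*cos(x)/25.
General solution: u = -9*sin(x)/50 - 6*cos(x)/25 + C1*exp(-3*x) + C2*x*exp(-3*x).
Apply the initial conditions: u(0) = -6/25 + C1 = 1 and u'(0) = -9/50 + C2 - 3*C1 = 5. Solving gives C1 = 31/25, C2 = 89/10.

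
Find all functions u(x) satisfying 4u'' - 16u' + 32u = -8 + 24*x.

Divide through by 4: u'' - 4u' + 8u = -2 + 6*x.
Characteristic equation r² - 4r + 8 = 0 has discriminant (-4)² - 4·(8) = -16 < 0, so r = 2 ± 2i.
Hence u_h = C1*cos(2*x)*exp(2*x) + C2*exp(2*x)*sin(2*x).
For the particular solution try u_p = A0 + A1*x. Substituting and matching coefficients of each power of x gives A0 = 1/8, A1 = 3/4, so u_p = 1/8 + 3*x/4.

u = 1/8 + 3*x/4 + C1*cos(2*x)*exp(2*x) + C2*exp(2*x)*sin(2*x)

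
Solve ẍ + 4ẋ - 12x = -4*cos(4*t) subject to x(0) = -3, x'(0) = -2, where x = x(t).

x = -51*exp(2*t)/20 - 29*exp(-6*t)/52 - 4*sin(4*t)/65 + 7*cos(4*t)/65

Characteristic equation r² + 4r - 12 = 0 factors as (r + 6)(r - 2) = 0, so r = -6, 2.
Hence x_h = C1*exp(-6*t) + C2*exp(2*t).
Try x_p = A*cos(4*t) + B*sin(4*t). Substituting and equating the coefficients of cos(4t) and sin(4t) gives A = 7/65, B = -4/65, so x_p = -4*sin(4*t)/65 + 7*cos(4*t)/65.
General solution: x = -4*sin(4*t)/65 + 7*cos(4*t)/65 + C1*exp(-6*t) + C2*exp(2*t).
Apply the initial conditions: x(0) = 7/65 + C1 + C2 = -3 and x'(0) = -16/65 - 6*C1 + 2*C2 = -2. Solving gives C1 = -29/52, C2 = -51/20.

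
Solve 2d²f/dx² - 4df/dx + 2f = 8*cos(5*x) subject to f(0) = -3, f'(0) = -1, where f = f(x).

Divide through by 2: f'' - 2f' + f = 4*cos(5*x).
Characteristic equation r² - 2r + 1 = 0 has discriminant (-2)² - 4·(1) = 0, so r = 1 is a repeated root.
Hence f_h = (C1 + C2*x)*exp(x).
Try f_p = A*cos(5*x) + B*sin(5*x). Substituting and equating the coefficients of cos(5x) and sin(5x) gives A = -24/169, B = -10/169, so f_p = -24*cos(5*x)/169 - 10*sin(5*x)/169.
General solution: f = -24*cos(5*x)/169 - 10*sin(5*x)/169 + C1*exp(x) + C2*x*exp(x).
Apply the initial conditions: f(0) = -24/169 + C1 = -3 and f'(0) = -50/169 + C1 + C2 = -1. Solving gives C1 = -483/169, C2 = 28/13.

f = -483*exp(x)/169 - 24*cos(5*x)/169 - 10*sin(5*x)/169 + 28*x*exp(x)/13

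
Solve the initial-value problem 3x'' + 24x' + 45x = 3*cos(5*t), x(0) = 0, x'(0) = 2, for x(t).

x = -19*exp(-5*t)/20 - cos(5*t)/170 + 2*sin(5*t)/85 + 65*exp(-3*t)/68

Divide through by 3: x'' + 8x' + 15x = cos(5*t).
Characteristic equation r² + 8r + 15 = 0 factors as (r + 5)(r + 3) = 0, so r = -5, -3.
Hence x_h = C1*exp(-5*t) + C2*exp(-3*t).
Try x_p = A*cos(5*t) + B*sin(5*t). Substituting and equating the coefficients of cos(5t) and sin(5t) gives A = -1/170, B = 2/85, so x_p = -cos(5*t)/170 + 2*sin(5*t)/85.
General solution: x = -cos(5*t)/170 + 2*sin(5*t)/85 + C1*exp(-5*t) + C2*exp(-3*t).
Apply the initial conditions: x(0) = -1/170 + C1 + C2 = 0 and x'(0) = 2/17 - 5*C1 - 3*C2 = 2. Solving gives C1 = -19/20, C2 = 65/68.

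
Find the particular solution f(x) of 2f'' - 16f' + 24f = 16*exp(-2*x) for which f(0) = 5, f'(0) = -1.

Divide through by 2: f'' - 8f' + 12f = 8*exp(-2*x).
Characteristic equation r² - 8r + 12 = 0 factors as (r - 2)(r - 6) = 0, so r = 2, 6.
Hence f_h = C1*exp(2*x) + C2*exp(6*x).
Try f_p = A*exp(-2*x). Substituting into the equation and dividing by exp(-2*x) gives A = 1/4, so f_p = exp(-2*x)/4.
General solution: f = exp(-2*x)/4 + C1*exp(2*x) + C2*exp(6*x).
Apply the initial conditions: f(0) = 1/4 + C1 + C2 = 5 and f'(0) = -1/2 + 2*C1 + 6*C2 = -1. Solving gives C1 = 29/4, C2 = -5/2.

f = -5*exp(6*x)/2 + exp(-2*x)/4 + 29*exp(2*x)/4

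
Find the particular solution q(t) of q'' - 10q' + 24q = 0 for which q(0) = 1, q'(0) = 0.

q = -2*exp(6*t) + 3*exp(4*t)

Characteristic equation r² - 10r + 24 = 0 factors as (r - 6)(r - 4) = 0, so r = 6, 4.
Hence q_h = C1*exp(6*t) + C2*exp(4*t).
Apply the initial conditions: q(0) = C1 + C2 = 1 and q'(0) = 4*C2 + 6*C1 = 0. Solving gives C1 = -2, C2 = 3.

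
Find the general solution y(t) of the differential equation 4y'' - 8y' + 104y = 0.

Divide through by 4: y'' - 2y' + 26y = 0.
Characteristic equation r² - 2r + 26 = 0 has discriminant (-2)² - 4·(26) = -100 < 0, so r = 1 ± 5i.
Hence y_h = C1*cos(5*t)*exp(t) + C2*exp(t)*sin(5*t).

y = C1*cos(5*t)*exp(t) + C2*exp(t)*sin(5*t)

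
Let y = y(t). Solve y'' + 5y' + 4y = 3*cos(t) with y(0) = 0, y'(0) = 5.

y = -73*exp(-4*t)/51 + 7*exp(-t)/6 + 9*cos(t)/34 + 15*sin(t)/34

Characteristic equation r² + 5r + 4 = 0 factors as (r + 4)(r + 1) = 0, so r = -4, -1.
Hence y_h = C1*exp(-4*t) + C2*exp(-t).
Try y_p = A*cos(t) + B*sin(t). Substituting and equating the coefficients of cos(t) and sin(t) gives A = 9/34, B = 15/34, so y_p = 9*cos(t)/34 + 15*sin(t)/34.
General solution: y = 9*cos(t)/34 + 15*sin(t)/34 + C1*exp(-4*t) + C2*exp(-t).
Apply the initial conditions: y(0) = 9/34 + C1 + C2 = 0 and y'(0) = 15/34 - C2 - 4*C1 = 5. Solving gives C1 = -73/51, C2 = 7/6.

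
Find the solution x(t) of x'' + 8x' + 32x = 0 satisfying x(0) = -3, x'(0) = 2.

x = -3*cos(4*t)*exp(-4*t) - 5*exp(-4*t)*sin(4*t)/2

Characteristic equation r² + 8r + 32 = 0 has discriminant (8)² - 4·(32) = -64 < 0, so r = -4 ± 4i.
Hence x_h = C1*cos(4*t)*exp(-4*t) + C2*exp(-4*t)*sin(4*t).
Apply the initial conditions: x(0) = C1 = -3 and x'(0) = -4*C1 + 4*C2 = 2. Solving gives C1 = -3, C2 = -5/2.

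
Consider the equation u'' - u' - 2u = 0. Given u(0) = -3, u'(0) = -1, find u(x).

u = -5*exp(-x)/3 - 4*exp(2*x)/3

Characteristic equation r² - r - 2 = 0 factors as (r - 2)(r + 1) = 0, so r = 2, -1.
Hence u_h = C1*exp(2*x) + C2*exp(-x).
Apply the initial conditions: u(0) = C1 + C2 = -3 and u'(0) = -C2 + 2*C1 = -1. Solving gives C1 = -4/3, C2 = -5/3.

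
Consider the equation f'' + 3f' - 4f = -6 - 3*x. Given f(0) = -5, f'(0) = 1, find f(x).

Characteristic equation r² + 3r - 4 = 0 factors as (r - 1)(r + 4) = 0, so r = 1, -4.
Hence f_h = C1*exp(x) + C2*exp(-4*x).
For the particular solution try f_p = A0 + A1*x. Substituting and matching coefficients of each power of x gives A0 = 33/16, A1 = 3/4, so f_p = 33/16 + 3*x/4.
General solution: f = 33/16 + 3*x/4 + C1*exp(x) + C2*exp(-4*x).
Apply the initial conditions: f(0) = 33/16 + C1 + C2 = -5 and f'(0) = 3/4 + C1 - 4*C2 = 1. Solving gives C1 = -28/5, C2 = -117/80.

f = 33/16 - 117*exp(-4*x)/80 - 28*exp(x)/5 + 3*x/4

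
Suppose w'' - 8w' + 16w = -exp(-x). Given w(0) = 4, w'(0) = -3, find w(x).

w = -exp(-x)/25 + 101*exp(4*x)/25 - 96*x*exp(4*x)/5

Characteristic equation r² - 8r + 16 = 0 has discriminant (-8)² - 4·(16) = 0, so r = 4 is a repeated root.
Hence w_h = (C1 + C2*x)*exp(4*x).
Try w_p = A*exp(-x). Substituting into the equation and dividing by exp(-x) gives A = -1/25, so w_p = -exp(-x)/25.
General solution: w = -exp(-x)/25 + C1*exp(4*x) + C2*x*exp(4*x).
Apply the initial conditions: w(0) = -1/25 + C1 = 4 and w'(0) = 1/25 + C2 + 4*C1 = -3. Solving gives C1 = 101/25, C2 = -96/5.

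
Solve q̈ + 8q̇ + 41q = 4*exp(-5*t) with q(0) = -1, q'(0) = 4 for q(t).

q = 2*exp(-5*t)/13 - 15*cos(5*t)*exp(-4*t)/13 + 2*exp(-4*t)*sin(5*t)/65

Characteristic equation r² + 8r + 41 = 0 has discriminant (8)² - 4·(41) = -100 < 0, so r = -4 ± 5i.
Hence q_h = C1*cos(5*t)*exp(-4*t) + C2*exp(-4*t)*sin(5*t).
Try q_p = A*exp(-5*t). Substituting into the equation and dividing by exp(-5*t) gives A = 2/13, so q_p = 2*exp(-5*t)/13.
General solution: q = 2*exp(-5*t)/13 + C1*cos(5*t)*exp(-4*t) + C2*exp(-4*t)*sin(5*t).
Apply the initial conditions: q(0) = 2/13 + C1 = -1 and q'(0) = -10/13 - 4*C1 + 5*C2 = 4. Solving gives C1 = -15/13, C2 = 2/65.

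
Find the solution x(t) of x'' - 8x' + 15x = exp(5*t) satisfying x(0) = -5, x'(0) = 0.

x = -49*exp(3*t)/4 + 29*exp(5*t)/4 + t*exp(5*t)/2

Characteristic equation r² - 8r + 15 = 0 factors as (r - 5)(r - 3) = 0, so r = 5, 3.
Hence x_h = C1*exp(5*t) + C2*exp(3*t).
Since exp(5*t) solves the homogeneous equation (r = 5 is a root of multiplicity 1), multiply the trial by t. Try x_p = A*t*exp(5*t). Substituting into the equation and dividing by exp(5*t) gives A = 1/2, so x_p = t*exp(5*t)/2.
General solution: x = C1*exp(5*t) + C2*exp(3*t) + t*exp(5*t)/2.
Apply the initial conditions: x(0) = C1 + C2 = -5 and x'(0) = 1/2 + 3*C2 + 5*C1 = 0. Solving gives C1 = 29/4, C2 = -49/4.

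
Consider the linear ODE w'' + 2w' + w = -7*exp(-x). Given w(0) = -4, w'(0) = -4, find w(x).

w = -4*exp(-x) - 8*x*exp(-x) - 7*x**2*exp(-x)/2

Characteristic equation r² + 2r + 1 = 0 has discriminant (2)² - 4·(1) = 0, so r = -1 is a repeated root.
Hence w_h = (C1 + C2*x)*exp(-x).
Since exp(-x) solves the homogeneous equation (r = -1 is a root of multiplicity 2), multiply the trial by x^2. Try w_p = A*x^2*exp(-x). Substituting into the equation and dividing by exp(-x) gives A = -7/2, so w_p = -7*x^2*exp(-x)/2.
General solution: w = C1*exp(-x) - 7*x^2*exp(-x)/2 + C2*x*exp(-x).
Apply the initial conditions: w(0) = C1 = -4 and w'(0) = C2 - C1 = -4. Solving gives C1 = -4, C2 = -8.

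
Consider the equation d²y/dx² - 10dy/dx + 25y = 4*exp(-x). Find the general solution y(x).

Characteristic equation r² - 10r + 25 = 0 has discriminant (-10)² - 4·(25) = 0, so r = 5 is a repeated root.
Hence y_h = (C1 + C2*x)*exp(5*x).
Try y_p = A*exp(-x). Substituting into the equation and dividing by exp(-x) gives A = 1/9, so y_p = exp(-x)/9.

y = exp(-x)/9 + C1*exp(5*x) + C2*x*exp(5*x)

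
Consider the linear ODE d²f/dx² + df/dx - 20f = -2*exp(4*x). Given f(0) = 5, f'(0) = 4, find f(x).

f = 142*exp(-5*x)/81 + 263*exp(4*x)/81 - 2*x*exp(4*x)/9

Characteristic equation r² + r - 20 = 0 factors as (r - 4)(r + 5) = 0, so r = 4, -5.
Hence f_h = C1*exp(4*x) + C2*exp(-5*x).
Since exp(4*x) solves the homogeneous equation (r = 4 is a root of multiplicity 1), multiply the trial by x. Try f_p = A*x*exp(4*x). Substituting into the equation and dividing by exp(4*x) gives A = -2/9, so f_p = -2*x*exp(4*x)/9.
General solution: f = C1*exp(4*x) + C2*exp(-5*x) - 2*x*exp(4*x)/9.
Apply the initial conditions: f(0) = C1 + C2 = 5 and f'(0) = -2/9 - 5*C2 + 4*C1 = 4. Solving gives C1 = 263/81, C2 = 142/81.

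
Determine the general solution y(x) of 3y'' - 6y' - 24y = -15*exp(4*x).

Divide through by 3: y'' - 2y' - 8y = -5*exp(4*x).
Characteristic equation r² - 2r - 8 = 0 factors as (r - 4)(r + 2) = 0, so r = 4, -2.
Hence y_h = C1*exp(4*x) + C2*exp(-2*x).
Since exp(4*x) solves the homogeneous equation (r = 4 is a root of multiplicity 1), multiply the trial by x. Try y_p = A*x*exp(4*x). Substituting into the equation and dividing by exp(4*x) gives A = -5/6, so y_p = -5*x*exp(4*x)/6.

y = C1*exp(4*x) + C2*exp(-2*x) - 5*x*exp(4*x)/6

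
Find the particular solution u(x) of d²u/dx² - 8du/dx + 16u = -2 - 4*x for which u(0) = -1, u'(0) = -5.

Characteristic equation r² - 8r + 16 = 0 has discriminant (-8)² - 4·(16) = 0, so r = 4 is a repeated root.
Hence u_h = (C1 + C2*x)*exp(4*x).
For the particular solution try u_p = A0 + A1*x. Substituting and matching coefficients of each power of x gives A0 = -1/4, A1 = -1/4, so u_p = -1/4 - x/4.
General solution: u = -1/4 - x/4 + C1*exp(4*x) + C2*x*exp(4*x).
Apply the initial conditions: u(0) = -1/4 + C1 = -1 and u'(0) = -1/4 + C2 + 4*C1 = -5. Solving gives C1 = -3/4, C2 = -7/4.

u = -1/4 - 3*exp(4*x)/4 - x/4 - 7*x*exp(4*x)/4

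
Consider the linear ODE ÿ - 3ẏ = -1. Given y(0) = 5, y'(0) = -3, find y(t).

Characteristic equation r² - 3r = 0 factors as (r - 3)r = 0, so r = 3, 0.
Hence y_h = C1*exp(3*t) + C2.
Since 0 is a characteristic root (multiplicity 1), multiply the polynomial trial by t: try y_p = A0*t. Substituting and matching coefficients of each power of t gives A0 = 1/3, so y_p = t/3.
General solution: y = C2 + t/3 + C1*exp(3*t).
Apply the initial conditions: y(0) = C1 + C2 = 5 and y'(0) = 1/3 + 3*C1 = -3. Solving gives C1 = -10/9, C2 = 55/9.

y = 55/9 - 10*exp(3*t)/9 + t/3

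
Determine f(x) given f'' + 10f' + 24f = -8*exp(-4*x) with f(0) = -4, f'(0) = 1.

f = -19*exp(-4*x)/2 + 11*exp(-6*x)/2 - 4*x*exp(-4*x)

Characteristic equation r² + 10r + 24 = 0 factors as (r + 4)(r + 6) = 0, so r = -4, -6.
Hence f_h = C1*exp(-4*x) + C2*exp(-6*x).
Since exp(-4*x) solves the homogeneous equation (r = -4 is a root of multiplicity 1), multiply the trial by x. Try f_p = A*x*exp(-4*x). Substituting into the equation and dividing by exp(-4*x) gives A = -4, so f_p = -4*x*exp(-4*x).
General solution: f = C1*exp(-4*x) + C2*exp(-6*x) - 4*x*exp(-4*x).
Apply the initial conditions: f(0) = C1 + C2 = -4 and f'(0) = -4 - 6*C2 - 4*C1 = 1. Solving gives C1 = -19/2, C2 = 11/2.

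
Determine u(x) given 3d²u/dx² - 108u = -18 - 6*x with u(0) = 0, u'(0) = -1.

u = 1/6 - 37*exp(6*x)/216 + x/18 + exp(-6*x)/216

Divide through by 3: u'' - 36u = -6 - 2*x.
Characteristic equation r² - 36 = 0 factors as (r + 6)(r - 6) = 0, so r = -6, 6.
Hence u_h = C1*exp(-6*x) + C2*exp(6*x).
For the particular solution try u_p = A0 + A1*x. Substituting and matching coefficients of each power of x gives A0 = 1/6, A1 = 1/18, so u_p = 1/6 + x/18.
General solution: u = 1/6 + x/18 + C1*exp(-6*x) + C2*exp(6*x).
Apply the initial conditions: u(0) = 1/6 + C1 + C2 = 0 and u'(0) = 1/18 - 6*C1 + 6*C2 = -1. Solving gives C1 = 1/216, C2 = -37/216.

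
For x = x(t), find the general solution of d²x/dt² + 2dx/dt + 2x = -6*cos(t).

Characteristic equation r² + 2r + 2 = 0 has discriminant (2)² - 4·(2) = -4 < 0, so r = -1 ± i.
Hence x_h = C1*cos(t)*exp(-t) + C2*exp(-t)*sin(t).
Try x_p = A*cos(t) + B*sin(t). Substituting and equating the coefficients of cos(t) and sin(t) gives A = -6/5, B = -12/5, so x_p = -12*sin(t)/5 - 6*cos(t)/5.

x = -12*sin(t)/5 - 6*cos(t)/5 + C1*cos(t)*exp(-t) + C2*exp(-t)*sin(t)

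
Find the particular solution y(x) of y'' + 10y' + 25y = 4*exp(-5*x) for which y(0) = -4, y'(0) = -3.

y = -4*exp(-5*x) - 23*x*exp(-5*x) + 2*x**2*exp(-5*x)

Characteristic equation r² + 10r + 25 = 0 has discriminant (10)² - 4·(25) = 0, so r = -5 is a repeated root.
Hence y_h = (C1 + C2*x)*exp(-5*x).
Since exp(-5*x) solves the homogeneous equation (r = -5 is a root of multiplicity 2), multiply the trial by x^2. Try y_p = A*x^2*exp(-5*x). Substituting into the equation and dividing by exp(-5*x) gives A = 2, so y_p = 2*x^2*exp(-5*x).
General solution: y = C1*exp(-5*x) + 2*x^2*exp(-5*x) + C2*x*exp(-5*x).
Apply the initial conditions: y(0) = C1 = -4 and y'(0) = C2 - 5*C1 = -3. Solving gives C1 = -4, C2 = -23.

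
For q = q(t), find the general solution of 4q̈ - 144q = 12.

Divide through by 4: q'' - 36q = 3.
Characteristic equation r² - 36 = 0 factors as (r - 6)(r + 6) = 0, so r = 6, -6.
Hence q_h = C1*exp(6*t) + C2*exp(-6*t).
For the particular solution try q_p = A0. Substituting and matching coefficients of each power of t gives A0 = -1/12, so q_p = -1/12.

q = -1/12 + C1*exp(6*t) + C2*exp(-6*t)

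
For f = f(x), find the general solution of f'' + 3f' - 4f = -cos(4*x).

Characteristic equation r² + 3r - 4 = 0 factors as (r + 4)(r - 1) = 0, so r = -4, 1.
Hence f_h = C1*exp(-4*x) + C2*exp(x).
Try f_p = A*cos(4*x) + B*sin(4*x). Substituting and equating the coefficients of cos(4x) and sin(4x) gives A = 5/136, B = -3/136, so f_p = -3*sin(4*x)/136 + 5*cos(4*x)/136.

f = -3*sin(4*x)/136 + 5*cos(4*x)/136 + C1*exp(-4*x) + C2*exp(x)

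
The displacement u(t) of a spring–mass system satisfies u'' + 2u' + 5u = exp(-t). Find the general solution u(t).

Characteristic equation r² + 2r + 5 = 0 has discriminant (2)² - 4·(5) = -16 < 0, so r = -1 ± 2i.
Hence u_h = C1*cos(2*t)*exp(-t) + C2*exp(-t)*sin(2*t).
Try u_p = A*exp(-t). Substituting into the equation and dividing by exp(-t) gives A = 1/4, so u_p = exp(-t)/4.

u = exp(-t)/4 + C1*cos(2*t)*exp(-t) + C2*exp(-t)*sin(2*t)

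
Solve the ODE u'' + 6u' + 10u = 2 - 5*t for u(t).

u = 1/2 - t/2 + C1*cos(t)*exp(-3*t) + C2*exp(-3*t)*sin(t)

Characteristic equation r² + 6r + 10 = 0 has discriminant (6)² - 4·(10) = -4 < 0, so r = -3 ± i.
Hence u_h = C1*cos(t)*exp(-3*t) + C2*exp(-3*t)*sin(t).
For the particular solution try u_p = A0 + A1*t. Substituting and matching coefficients of each power of t gives A0 = 1/2, A1 = -1/2, so u_p = 1/2 - t/2.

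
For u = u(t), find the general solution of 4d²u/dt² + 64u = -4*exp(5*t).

Divide through by 4: u'' + 16u = -exp(5*t).
Characteristic equation r² + 16 = 0 has discriminant (0)² - 4·(16) = -64 < 0, so r = ± 4i.
Hence u_h = C1*cos(4*t) + C2*sin(4*t).
Try u_p = A*exp(5*t). Substituting into the equation and dividing by exp(5*t) gives A = -1/41, so u_p = -exp(5*t)/41.

u = -exp(5*t)/41 + C1*cos(4*t) + C2*sin(4*t)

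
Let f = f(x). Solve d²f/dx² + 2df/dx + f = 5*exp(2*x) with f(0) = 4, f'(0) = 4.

f = 5*exp(2*x)/9 + 31*exp(-x)/9 + 19*x*exp(-x)/3

Characteristic equation r² + 2r + 1 = 0 has discriminant (2)² - 4·(1) = 0, so r = -1 is a repeated root.
Hence f_h = (C1 + C2*x)*exp(-x).
Try f_p = A*exp(2*x). Substituting into the equation and dividing by exp(2*x) gives A = 5/9, so f_p = 5*exp(2*x)/9.
General solution: f = 5*exp(2*x)/9 + C1*exp(-x) + C2*x*exp(-x).
Apply the initial conditions: f(0) = 5/9 + C1 = 4 and f'(0) = 10/9 + C2 - C1 = 4. Solving gives C1 = 31/9, C2 = 19/3.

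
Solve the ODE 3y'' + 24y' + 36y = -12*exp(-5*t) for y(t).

Divide through by 3: y'' + 8y' + 12y = -4*exp(-5*t).
Characteristic equation r² + 8r + 12 = 0 factors as (r + 6)(r + 2) = 0, so r = -6, -2.
Hence y_h = C1*exp(-6*t) + C2*exp(-2*t).
Try y_p = A*exp(-5*t). Substituting into the equation and dividing by exp(-5*t) gives A = 4/3, so y_p = 4*exp(-5*t)/3.

y = 4*exp(-5*t)/3 + C1*exp(-6*t) + C2*exp(-2*t)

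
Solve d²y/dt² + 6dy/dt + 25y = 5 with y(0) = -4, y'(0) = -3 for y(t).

Characteristic equation r² + 6r + 25 = 0 has discriminant (6)² - 4·(25) = -64 < 0, so r = -3 ± 4i.
Hence y_h = C1*cos(4*t)*exp(-3*t) + C2*exp(-3*t)*sin(4*t).
For the particular solution try y_p = A0. Substituting and matching coefficients of each power of t gives A0 = 1/5, so y_p = 1/5.
General solution: y = 1/5 + C1*cos(4*t)*exp(-3*t) + C2*exp(-3*t)*sin(4*t).
Apply the initial conditions: y(0) = 1/5 + C1 = -4 and y'(0) = -3*C1 + 4*C2 = -3. Solving gives C1 = -21/5, C2 = -39/10.

y = 1/5 - 39*exp(-3*t)*sin(4*t)/10 - 21*cos(4*t)*exp(-3*t)/5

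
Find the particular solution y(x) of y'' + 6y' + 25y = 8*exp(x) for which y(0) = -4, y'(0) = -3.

Characteristic equation r² + 6r + 25 = 0 has discriminant (6)² - 4·(25) = -64 < 0, so r = -3 ± 4i.
Hence y_h = C1*cos(4*x)*exp(-3*x) + C2*exp(-3*x)*sin(4*x).
Try y_p = A*exp(x). Substituting into the equation and dividing by exp(x) gives A = 1/4, so y_p = exp(x)/4.
General solution: y = exp(x)/4 + C1*cos(4*x)*exp(-3*x) + C2*exp(-3*x)*sin(4*x).
Apply the initial conditions: y(0) = 1/4 + C1 = -4 and y'(0) = 1/4 - 3*C1 + 4*C2 = -3. Solving gives C1 = -17/4, C2 = -4.

y = exp(x)/4 - 4*exp(-3*x)*sin(4*x) - 17*cos(4*x)*exp(-3*x)/4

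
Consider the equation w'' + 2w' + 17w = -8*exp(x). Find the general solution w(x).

Characteristic equation r² + 2r + 17 = 0 has discriminant (2)² - 4·(17) = -64 < 0, so r = -1 ± 4i.
Hence w_h = C1*cos(4*x)*exp(-x) + C2*exp(-x)*sin(4*x).
Try w_p = A*exp(x). Substituting into the equation and dividing by exp(x) gives A = -2/5, so w_p = -2*exp(x)/5.

w = -2*exp(x)/5 + C1*cos(4*x)*exp(-x) + C2*exp(-x)*sin(4*x)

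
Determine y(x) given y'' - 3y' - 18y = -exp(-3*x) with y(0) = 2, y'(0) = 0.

Characteristic equation r² - 3r - 18 = 0 factors as (r - 6)(r + 3) = 0, so r = 6, -3.
Hence y_h = C1*exp(6*x) + C2*exp(-3*x).
Since exp(-3*x) solves the homogeneous equation (r = -3 is a root of multiplicity 1), multiply the trial by x. Try y_p = A*x*exp(-3*x). Substituting into the equation and dividing by exp(-3*x) gives A = 1/9, so y_p = x*exp(-3*x)/9.
General solution: y = C1*exp(6*x) + C2*exp(-3*x) + x*exp(-3*x)/9.
Apply the initial conditions: y(0) = C1 + C2 = 2 and y'(0) = 1/9 - 3*C2 + 6*C1 = 0. Solving gives C1 = 53/81, C2 = 109/81.

y = 53*exp(6*x)/81 + 109*exp(-3*x)/81 + x*exp(-3*x)/9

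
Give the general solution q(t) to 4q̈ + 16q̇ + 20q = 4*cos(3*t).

q = -cos(3*t)/40 + 3*sin(3*t)/40 + C1*cos(t)*exp(-2*t) + C2*exp(-2*t)*sin(t)

Divide through by 4: q'' + 4q' + 5q = cos(3*t).
Characteristic equation r² + 4r + 5 = 0 has discriminant (4)² - 4·(5) = -4 < 0, so r = -2 ± i.
Hence q_h = C1*cos(t)*exp(-2*t) + C2*exp(-2*t)*sin(t).
Try q_p = A*cos(3*t) + B*sin(3*t). Substituting and equating the coefficients of cos(3t) and sin(3t) gives A = -1/40, B = 3/40, so q_p = -cos(3*t)/40 + 3*sin(3*t)/40.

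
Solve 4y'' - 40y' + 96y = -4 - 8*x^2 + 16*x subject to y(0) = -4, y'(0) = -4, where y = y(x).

y = 5/864 - 319*exp(4*x)/32 - x**2/12 + 7*x/72 + 161*exp(6*x)/27

Divide through by 4: y'' - 10y' + 24y = -1 - 2*x^2 + 4*x.
Characteristic equation r² - 10r + 24 = 0 factors as (r - 6)(r - 4) = 0, so r = 6, 4.
Hence y_h = C1*exp(6*x) + C2*exp(4*x).
For the particular solution try y_p = A0 + A1*x + A2*x^2. Substituting and matching coefficients of each power of x gives A0 = 5/864, A1 = 7/72, A2 = -1/12, so y_p = 5/864 - x^2/12 + 7*x/72.
General solution: y = 5/864 - x^2/12 + 7*x/72 + C1*exp(6*x) + C2*exp(4*x).
Apply the initial conditions: y(0) = 5/864 + C1 + C2 = -4 and y'(0) = 7/72 + 4*C2 + 6*C1 = -4. Solving gives C1 = 161/27, C2 = -319/32.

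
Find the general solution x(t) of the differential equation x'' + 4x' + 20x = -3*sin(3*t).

x = -33*sin(3*t)/265 + 36*cos(3*t)/265 + C1*cos(4*t)*exp(-2*t) + C2*exp(-2*t)*sin(4*t)

Characteristic equation r² + 4r + 20 = 0 has discriminant (4)² - 4·(20) = -64 < 0, so r = -2 ± 4i.
Hence x_h = C1*cos(4*t)*exp(-2*t) + C2*exp(-2*t)*sin(4*t).
Try x_p = A*cos(3*t) + B*sin(3*t). Substituting and equating the coefficients of cos(3t) and sin(3t) gives A = 36/265, B = -33/265, so x_p = -33*sin(3*t)/265 + 36*cos(3*t)/265.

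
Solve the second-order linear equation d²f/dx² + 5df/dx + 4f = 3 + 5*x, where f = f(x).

f = -13/16 + 5*x/4 + C1*exp(-x) + C2*exp(-4*x)

Characteristic equation r² + 5r + 4 = 0 factors as (r + 1)(r + 4) = 0, so r = -1, -4.
Hence f_h = C1*exp(-x) + C2*exp(-4*x).
For the particular solution try f_p = A0 + A1*x. Substituting and matching coefficients of each power of x gives A0 = -13/16, A1 = 5/4, so f_p = -13/16 + 5*x/4.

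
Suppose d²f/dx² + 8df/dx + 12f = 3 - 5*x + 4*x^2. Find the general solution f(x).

Characteristic equation r² + 8r + 12 = 0 factors as (r + 2)(r + 6) = 0, so r = -2, -6.
Hence f_h = C1*exp(-2*x) + C2*exp(-6*x).
For the particular solution try f_p = A0 + A1*x + A2*x^2. Substituting and matching coefficients of each power of x gives A0 = 83/108, A1 = -31/36, A2 = 1/3, so f_p = 83/108 - 31*x/36 + x^2/3.

f = 83/108 - 31*x/36 + x**2/3 + C1*exp(-2*x) + C2*exp(-6*x)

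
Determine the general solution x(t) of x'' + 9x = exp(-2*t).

x = exp(-2*t)/13 + C1*cos(3*t) + C2*sin(3*t)

Characteristic equation r² + 9 = 0 has discriminant (0)² - 4·(9) = -36 < 0, so r = ± 3i.
Hence x_h = C1*cos(3*t) + C2*sin(3*t).
Try x_p = A*exp(-2*t). Substituting into the equation and dividing by exp(-2*t) gives A = 1/13, so x_p = exp(-2*t)/13.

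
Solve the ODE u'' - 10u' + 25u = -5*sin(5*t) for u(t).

u = -cos(5*t)/10 + C1*exp(5*t) + C2*t*exp(5*t)

Characteristic equation r² - 10r + 25 = 0 has discriminant (-10)² - 4·(25) = 0, so r = 5 is a repeated root.
Hence u_h = (C1 + C2*t)*exp(5*t).
Try u_p = A*cos(5*t) + B*sin(5*t). Substituting and equating the coefficients of cos(5t) and sin(5t) gives A = -1/10, B = 0, so u_p = -cos(5*t)/10.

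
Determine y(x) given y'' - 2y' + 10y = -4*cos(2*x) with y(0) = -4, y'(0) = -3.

y = -6*cos(2*x)/13 + 4*sin(2*x)/13 - 46*cos(3*x)*exp(x)/13 - exp(x)*sin(3*x)/39

Characteristic equation r² - 2r + 10 = 0 has discriminant (-2)² - 4·(10) = -36 < 0, so r = 1 ± 3i.
Hence y_h = C1*cos(3*x)*exp(x) + C2*exp(x)*sin(3*x).
Try y_p = A*cos(2*x) + B*sin(2*x). Substituting and equating the coefficients of cos(2x) and sin(2x) gives A = -6/13, B = 4/13, so y_p = -6*cos(2*x)/13 + 4*sin(2*x)/13.
General solution: y = -6*cos(2*x)/13 + 4*sin(2*x)/13 + C1*cos(3*x)*exp(x) + C2*exp(x)*sin(3*x).
Apply the initial conditions: y(0) = -6/13 + C1 = -4 and y'(0) = 8/13 + C1 + 3*C2 = -3. Solving gives C1 = -46/13, C2 = -1/39.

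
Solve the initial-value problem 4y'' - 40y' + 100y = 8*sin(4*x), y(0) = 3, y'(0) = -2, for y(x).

y = 18*sin(4*x)/1681 + 80*cos(4*x)/1681 + 4963*exp(5*x)/1681 - 689*x*exp(5*x)/41

Divide through by 4: y'' - 10y' + 25y = 2*sin(4*x).
Characteristic equation r² - 10r + 25 = 0 has discriminant (-10)² - 4·(25) = 0, so r = 5 is a repeated root.
Hence y_h = (C1 + C2*x)*exp(5*x).
Try y_p = A*cos(4*x) + B*sin(4*x). Substituting and equating the coefficients of cos(4x) and sin(4x) gives A = 80/1681, B = 18/1681, so y_p = 18*sin(4*x)/1681 + 80*cos(4*x)/1681.
General solution: y = 18*sin(4*x)/1681 + 80*cos(4*x)/1681 + C1*exp(5*x) + C2*x*exp(5*x).
Apply the initial conditions: y(0) = 80/1681 + C1 = 3 and y'(0) = 72/1681 + C2 + 5*C1 = -2. Solving gives C1 = 4963/1681, C2 = -689/41.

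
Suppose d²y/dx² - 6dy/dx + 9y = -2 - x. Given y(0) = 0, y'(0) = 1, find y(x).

y = -8/27 - x/9 + 8*exp(3*x)/27 + 2*x*exp(3*x)/9

Characteristic equation r² - 6r + 9 = 0 has discriminant (-6)² - 4·(9) = 0, so r = 3 is a repeated root.
Hence y_h = (C1 + C2*x)*exp(3*x).
For the particular solution try y_p = A0 + A1*x. Substituting and matching coefficients of each power of x gives A0 = -8/27, A1 = -1/9, so y_p = -8/27 - x/9.
General solution: y = -8/27 - x/9 + C1*exp(3*x) + C2*x*exp(3*x).
Apply the initial conditions: y(0) = -8/27 + C1 = 0 and y'(0) = -1/9 + C2 + 3*C1 = 1. Solving gives C1 = 8/27, C2 = 2/9.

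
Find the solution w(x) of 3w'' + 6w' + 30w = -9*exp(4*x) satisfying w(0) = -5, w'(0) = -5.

Divide through by 3: w'' + 2w' + 10w = -3*exp(4*x).
Characteristic equation r² + 2r + 10 = 0 has discriminant (2)² - 4·(10) = -36 < 0, so r = -1 ± 3i.
Hence w_h = C1*cos(3*x)*exp(-x) + C2*exp(-x)*sin(3*x).
Try w_p = A*exp(4*x). Substituting into the equation and dividing by exp(4*x) gives A = -3/34, so w_p = -3*exp(4*x)/34.
General solution: w = -3*exp(4*x)/34 + C1*cos(3*x)*exp(-x) + C2*exp(-x)*sin(3*x).
Apply the initial conditions: w(0) = -3/34 + C1 = -5 and w'(0) = -6/17 - C1 + 3*C2 = -5. Solving gives C1 = -167/34, C2 = -325/102.

w = -3*exp(4*x)/34 - 325*exp(-x)*sin(3*x)/102 - 167*cos(3*x)*exp(-x)/34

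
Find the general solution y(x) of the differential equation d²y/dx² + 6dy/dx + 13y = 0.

y = C1*cos(2*x)*exp(-3*x) + C2*exp(-3*x)*sin(2*x)

Characteristic equation r² + 6r + 13 = 0 has discriminant (6)² - 4·(13) = -16 < 0, so r = -3 ± 2i.
Hence y_h = C1*cos(2*x)*exp(-3*x) + C2*exp(-3*x)*sin(2*x).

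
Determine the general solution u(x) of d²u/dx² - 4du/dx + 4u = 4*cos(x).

Characteristic equation r² - 4r + 4 = 0 has discriminant (-4)² - 4·(4) = 0, so r = 2 is a repeated root.
Hence u_h = (C1 + C2*x)*exp(2*x).
Try u_p = A*cos(x) + B*sin(x). Substituting and equating the coefficients of cos(x) and sin(x) gives A = 12/25, B = -16/25, so u_p = -16*sin(x)/25 + 12*cos(x)/25.

u = -16*sin(x)/25 + 12*cos(x)/25 + C1*exp(2*x) + C2*x*exp(2*x)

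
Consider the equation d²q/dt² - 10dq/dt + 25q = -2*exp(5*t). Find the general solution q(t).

q = C1*exp(5*t) - t**2*exp(5*t) + C2*t*exp(5*t)

Characteristic equation r² - 10r + 25 = 0 has discriminant (-10)² - 4·(25) = 0, so r = 5 is a repeated root.
Hence q_h = (C1 + C2*t)*exp(5*t).
Since exp(5*t) solves the homogeneous equation (r = 5 is a root of multiplicity 2), multiply the trial by t^2. Try q_p = A*t^2*exp(5*t). Substituting into the equation and dividing by exp(5*t) gives A = -1, so q_p = -t^2*exp(5*t).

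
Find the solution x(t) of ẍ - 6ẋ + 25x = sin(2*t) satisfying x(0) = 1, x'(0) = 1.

x = 4*cos(2*t)/195 + 7*sin(2*t)/195 - 98*exp(3*t)*sin(4*t)/195 + 191*cos(4*t)*exp(3*t)/195

Characteristic equation r² - 6r + 25 = 0 has discriminant (-6)² - 4·(25) = -64 < 0, so r = 3 ± 4i.
Hence x_h = C1*cos(4*t)*exp(3*t) + C2*exp(3*t)*sin(4*t).
Try x_p = A*cos(2*t) + B*sin(2*t). Substituting and equating the coefficients of cos(2t) and sin(2t) gives A = 4/195, B = 7/195, so x_p = 4*cos(2*t)/195 + 7*sin(2*t)/195.
General solution: x = 4*cos(2*t)/195 + 7*sin(2*t)/195 + C1*cos(4*t)*exp(3*t) + C2*exp(3*t)*sin(4*t).
Apply the initial conditions: x(0) = 4/195 + C1 = 1 and x'(0) = 14/195 + 3*C1 + 4*C2 = 1. Solving gives C1 = 191/195, C2 = -98/195.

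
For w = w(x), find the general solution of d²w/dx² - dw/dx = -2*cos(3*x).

w = C2 + cos(3*x)/5 + sin(3*x)/15 + C1*exp(x)

Characteristic equation r² - r = 0 factors as (r - 1)r = 0, so r = 1, 0.
Hence w_h = C1*exp(x) + C2.
Try w_p = A*cos(3*x) + B*sin(3*x). Substituting and equating the coefficients of cos(3x) and sin(3x) gives A = 1/5, B = 1/15, so w_p = cos(3*x)/5 + sin(3*x)/15.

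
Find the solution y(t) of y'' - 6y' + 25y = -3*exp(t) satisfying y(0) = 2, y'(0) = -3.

Characteristic equation r² - 6r + 25 = 0 has discriminant (-6)² - 4·(25) = -64 < 0, so r = 3 ± 4i.
Hence y_h = C1*cos(4*t)*exp(3*t) + C2*exp(3*t)*sin(4*t).
Try y_p = A*exp(t). Substituting into the equation and dividing by exp(t) gives A = -3/20, so y_p = -3*exp(t)/20.
General solution: y = -3*exp(t)/20 + C1*cos(4*t)*exp(3*t) + C2*exp(3*t)*sin(4*t).
Apply the initial conditions: y(0) = -3/20 + C1 = 2 and y'(0) = -3/20 + 3*C1 + 4*C2 = -3. Solving gives C1 = 43/20, C2 = -93/40.

y = -3*exp(t)/20 - 93*exp(3*t)*sin(4*t)/40 + 43*cos(4*t)*exp(3*t)/20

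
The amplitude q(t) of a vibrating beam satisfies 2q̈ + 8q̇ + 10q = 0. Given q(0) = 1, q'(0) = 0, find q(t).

q = cos(t)*exp(-2*t) + 2*exp(-2*t)*sin(t)

Divide through by 2: q'' + 4q' + 5q = 0.
Characteristic equation r² + 4r + 5 = 0 has discriminant (4)² - 4·(5) = -4 < 0, so r = -2 ± i.
Hence q_h = C1*cos(t)*exp(-2*t) + C2*exp(-2*t)*sin(t).
Apply the initial conditions: q(0) = C1 = 1 and q'(0) = C2 - 2*C1 = 0. Solving gives C1 = 1, C2 = 2.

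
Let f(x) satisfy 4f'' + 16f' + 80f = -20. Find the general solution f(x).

f = -1/4 + C1*cos(4*x)*exp(-2*x) + C2*exp(-2*x)*sin(4*x)

Divide through by 4: f'' + 4f' + 20f = -5.
Characteristic equation r² + 4r + 20 = 0 has discriminant (4)² - 4·(20) = -64 < 0, so r = -2 ± 4i.
Hence f_h = C1*cos(4*x)*exp(-2*x) + C2*exp(-2*x)*sin(4*x).
For the particular solution try f_p = A0. Substituting and matching coefficients of each power of x gives A0 = -1/4, so f_p = -1/4.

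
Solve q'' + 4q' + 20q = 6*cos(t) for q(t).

q = 24*sin(t)/377 + 114*cos(t)/377 + C1*cos(4*t)*exp(-2*t) + C2*exp(-2*t)*sin(4*t)

Characteristic equation r² + 4r + 20 = 0 has discriminant (4)² - 4·(20) = -64 < 0, so r = -2 ± 4i.
Hence q_h = C1*cos(4*t)*exp(-2*t) + C2*exp(-2*t)*sin(4*t).
Try q_p = A*cos(t) + B*sin(t). Substituting and equating the coefficients of cos(t) and sin(t) gives A = 114/377, B = 24/377, so q_p = 24*sin(t)/377 + 114*cos(t)/377.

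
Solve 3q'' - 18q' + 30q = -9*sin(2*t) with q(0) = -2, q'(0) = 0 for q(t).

q = -cos(2*t)/5 - sin(2*t)/10 - 9*cos(t)*exp(3*t)/5 + 28*exp(3*t)*sin(t)/5

Divide through by 3: q'' - 6q' + 10q = -3*sin(2*t).
Characteristic equation r² - 6r + 10 = 0 has discriminant (-6)² - 4·(10) = -4 < 0, so r = 3 ± i.
Hence q_h = C1*cos(t)*exp(3*t) + C2*exp(3*t)*sin(t).
Try q_p = A*cos(2*t) + B*sin(2*t). Substituting and equating the coefficients of cos(2t) and sin(2t) gives A = -1/5, B = -1/10, so q_p = -cos(2*t)/5 - sin(2*t)/10.
General solution: q = -cos(2*t)/5 - sin(2*t)/10 + C1*cos(t)*exp(3*t) + C2*exp(3*t)*sin(t).
Apply the initial conditions: q(0) = -1/5 + C1 = -2 and q'(0) = -1/5 + C2 + 3*C1 = 0. Solving gives C1 = -9/5, C2 = 28/5.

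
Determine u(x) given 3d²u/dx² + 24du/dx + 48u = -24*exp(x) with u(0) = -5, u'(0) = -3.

u = -117*exp(-4*x)/25 - 8*exp(x)/25 - 107*x*exp(-4*x)/5

Divide through by 3: u'' + 8u' + 16u = -8*exp(x).
Characteristic equation r² + 8r + 16 = 0 has discriminant (8)² - 4·(16) = 0, so r = -4 is a repeated root.
Hence u_h = (C1 + C2*x)*exp(-4*x).
Try u_p = A*exp(x). Substituting into the equation and dividing by exp(x) gives A = -8/25, so u_p = -8*exp(x)/25.
General solution: u = -8*exp(x)/25 + C1*exp(-4*x) + C2*x*exp(-4*x).
Apply the initial conditions: u(0) = -8/25 + C1 = -5 and u'(0) = -8/25 + C2 - 4*C1 = -3. Solving gives C1 = -117/25, C2 = -107/5.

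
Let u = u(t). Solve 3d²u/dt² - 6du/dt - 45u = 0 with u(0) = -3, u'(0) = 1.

u = -exp(5*t) - 2*exp(-3*t)

Divide through by 3: u'' - 2u' - 15u = 0.
Characteristic equation r² - 2r - 15 = 0 factors as (r + 3)(r - 5) = 0, so r = -3, 5.
Hence u_h = C1*exp(-3*t) + C2*exp(5*t).
Apply the initial conditions: u(0) = C1 + C2 = -3 and u'(0) = -3*C1 + 5*C2 = 1. Solving gives C1 = -2, C2 = -1.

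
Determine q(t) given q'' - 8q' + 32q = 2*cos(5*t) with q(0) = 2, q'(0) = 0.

q = -80*sin(5*t)/1649 + 14*cos(5*t)/1649 - 3184*exp(4*t)*sin(4*t)/1649 + 3284*cos(4*t)*exp(4*t)/1649

Characteristic equation r² - 8r + 32 = 0 has discriminant (-8)² - 4·(32) = -64 < 0, so r = 4 ± 4i.
Hence q_h = C1*cos(4*t)*exp(4*t) + C2*exp(4*t)*sin(4*t).
Try q_p = A*cos(5*t) + B*sin(5*t). Substituting and equating the coefficients of cos(5t) and sin(5t) gives A = 14/1649, B = -80/1649, so q_p = -80*sin(5*t)/1649 + 14*cos(5*t)/1649.
General solution: q = -80*sin(5*t)/1649 + 14*cos(5*t)/1649 + C1*cos(4*t)*exp(4*t) + C2*exp(4*t)*sin(4*t).
Apply the initial conditions: q(0) = 14/1649 + C1 = 2 and q'(0) = -400/1649 + 4*C1 + 4*C2 = 0. Solving gives C1 = 3284/1649, C2 = -3184/1649.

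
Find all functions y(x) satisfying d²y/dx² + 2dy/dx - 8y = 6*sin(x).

Characteristic equation r² + 2r - 8 = 0 factors as (r + 4)(r - 2) = 0, so r = -4, 2.
Hence y_h = C1*exp(-4*x) + C2*exp(2*x).
Try y_p = A*cos(x) + B*sin(x). Substituting and equating the coefficients of cos(x) and sin(x) gives A = -12/85, B = -54/85, so y_p = -54*sin(x)/85 - 12*cos(x)/85.

y = -54*sin(x)/85 - 12*cos(x)/85 + C1*exp(-4*x) + C2*exp(2*x)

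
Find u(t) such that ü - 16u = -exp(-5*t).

u = -exp(-5*t)/9 + C1*exp(4*t) + C2*exp(-4*t)

Characteristic equation r² - 16 = 0 factors as (r - 4)(r + 4) = 0, so r = 4, -4.
Hence u_h = C1*exp(4*t) + C2*exp(-4*t).
Try u_p = A*exp(-5*t). Substituting into the equation and dividing by exp(-5*t) gives A = -1/9, so u_p = -exp(-5*t)/9.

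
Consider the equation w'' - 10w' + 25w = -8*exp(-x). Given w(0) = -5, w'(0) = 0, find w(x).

Characteristic equation r² - 10r + 25 = 0 has discriminant (-10)² - 4·(25) = 0, so r = 5 is a repeated root.
Hence w_h = (C1 + C2*x)*exp(5*x).
Try w_p = A*exp(-x). Substituting into the equation and dividing by exp(-x) gives A = -2/9, so w_p = -2*exp(-x)/9.
General solution: w = -2*exp(-x)/9 + C1*exp(5*x) + C2*x*exp(5*x).
Apply the initial conditions: w(0) = -2/9 + C1 = -5 and w'(0) = 2/9 + C2 + 5*C1 = 0. Solving gives C1 = -43/9, C2 = 71/3.

w = -43*exp(5*x)/9 - 2*exp(-x)/9 + 71*x*exp(5*x)/3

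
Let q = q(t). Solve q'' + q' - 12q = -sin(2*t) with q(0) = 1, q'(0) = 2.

q = cos(2*t)/130 + 4*sin(2*t)/65 + 11*exp(-4*t)/70 + 76*exp(3*t)/91

Characteristic equation r² + r - 12 = 0 factors as (r + 4)(r - 3) = 0, so r = -4, 3.
Hence q_h = C1*exp(-4*t) + C2*exp(3*t).
Try q_p = A*cos(2*t) + B*sin(2*t). Substituting and equating the coefficients of cos(2t) and sin(2t) gives A = 1/130, B = 4/65, so q_p = cos(2*t)/130 + 4*sin(2*t)/65.
General solution: q = cos(2*t)/130 + 4*sin(2*t)/65 + C1*exp(-4*t) + C2*exp(3*t).
Apply the initial conditions: q(0) = 1/130 + C1 + C2 = 1 and q'(0) = 8/65 - 4*C1 + 3*C2 = 2. Solving gives C1 = 11/70, C2 = 76/91.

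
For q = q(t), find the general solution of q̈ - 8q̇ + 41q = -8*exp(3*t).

Characteristic equation r² - 8r + 41 = 0 has discriminant (-8)² - 4·(41) = -100 < 0, so r = 4 ± 5i.
Hence q_h = C1*cos(5*t)*exp(4*t) + C2*exp(4*t)*sin(5*t).
Try q_p = A*exp(3*t). Substituting into the equation and dividing by exp(3*t) gives A = -4/13, so q_p = -4*exp(3*t)/13.

q = -4*exp(3*t)/13 + C1*cos(5*t)*exp(4*t) + C2*exp(4*t)*sin(5*t)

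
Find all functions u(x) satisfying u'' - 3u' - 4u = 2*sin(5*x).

u = -29*sin(5*x)/533 + 15*cos(5*x)/533 + C1*exp(-x) + C2*exp(4*x)

Characteristic equation r² - 3r - 4 = 0 factors as (r + 1)(r - 4) = 0, so r = -1, 4.
Hence u_h = C1*exp(-x) + C2*exp(4*x).
Try u_p = A*cos(5*x) + B*sin(5*x). Substituting and equating the coefficients of cos(5x) and sin(5x) gives A = 15/533, B = -29/533, so u_p = -29*sin(5*x)/533 + 15*cos(5*x)/533.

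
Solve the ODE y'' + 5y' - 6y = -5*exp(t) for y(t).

Characteristic equation r² + 5r - 6 = 0 factors as (r + 6)(r - 1) = 0, so r = -6, 1.
Hence y_h = C1*exp(-6*t) + C2*exp(t).
Since exp(t) solves the homogeneous equation (r = 1 is a root of multiplicity 1), multiply the trial by t. Try y_p = A*t*exp(t). Substituting into the equation and dividing by exp(t) gives A = -5/7, so y_p = -5*t*exp(t)/7.

y = C1*exp(-6*t) + C2*exp(t) - 5*t*exp(t)/7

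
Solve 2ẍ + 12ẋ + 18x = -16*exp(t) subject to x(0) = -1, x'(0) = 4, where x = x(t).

x = -exp(t)/2 - exp(-3*t)/2 + 3*t*exp(-3*t)

Divide through by 2: x'' + 6x' + 9x = -8*exp(t).
Characteristic equation r² + 6r + 9 = 0 has discriminant (6)² - 4·(9) = 0, so r = -3 is a repeated root.
Hence x_h = (C1 + C2*t)*exp(-3*t).
Try x_p = A*exp(t). Substituting into the equation and dividing by exp(t) gives A = -1/2, so x_p = -exp(t)/2.
General solution: x = -exp(t)/2 + C1*exp(-3*t) + C2*t*exp(-3*t).
Apply the initial conditions: x(0) = -1/2 + C1 = -1 and x'(0) = -1/2 + C2 - 3*C1 = 4. Solving gives C1 = -1/2, C2 = 3.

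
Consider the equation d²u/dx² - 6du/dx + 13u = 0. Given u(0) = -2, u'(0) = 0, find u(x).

u = -2*cos(2*x)*exp(3*x) + 3*exp(3*x)*sin(2*x)

Characteristic equation r² - 6r + 13 = 0 has discriminant (-6)² - 4·(13) = -16 < 0, so r = 3 ± 2i.
Hence u_h = C1*cos(2*x)*exp(3*x) + C2*exp(3*x)*sin(2*x).
Apply the initial conditions: u(0) = C1 = -2 and u'(0) = 2*C2 + 3*C1 = 0. Solving gives C1 = -2, C2 = 3.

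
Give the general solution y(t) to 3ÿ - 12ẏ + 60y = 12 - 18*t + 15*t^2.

Divide through by 3: y'' - 4y' + 20y = 4 - 6*t + 5*t^2.
Characteristic equation r² - 4r + 20 = 0 has discriminant (-4)² - 4·(20) = -64 < 0, so r = 2 ± 4i.
Hence y_h = C1*cos(4*t)*exp(2*t) + C2*exp(2*t)*sin(4*t).
For the particular solution try y_p = A0 + A1*t + A2*t^2. Substituting and matching coefficients of each power of t gives A0 = 27/200, A1 = -1/5, A2 = 1/4, so y_p = 27/200 - t/5 + t^2/4.

y = 27/200 - t/5 + t**2/4 + C1*cos(4*t)*exp(2*t) + C2*exp(2*t)*sin(4*t)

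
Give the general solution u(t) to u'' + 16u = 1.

Characteristic equation r² + 16 = 0 has discriminant (0)² - 4·(16) = -64 < 0, so r = ± 4i.
Hence u_h = C1*cos(4*t) + C2*sin(4*t).
For the particular solution try u_p = A0. Substituting and matching coefficients of each power of t gives A0 = 1/16, so u_p = 1/16.

u = 1/16 + C1*cos(4*t) + C2*sin(4*t)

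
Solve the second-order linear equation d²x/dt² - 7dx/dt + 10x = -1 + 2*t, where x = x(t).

x = 1/25 + t/5 + C1*exp(5*t) + C2*exp(2*t)

Characteristic equation r² - 7r + 10 = 0 factors as (r - 5)(r - 2) = 0, so r = 5, 2.
Hence x_h = C1*exp(5*t) + C2*exp(2*t).
For the particular solution try x_p = A0 + A1*t. Substituting and matching coefficients of each power of t gives A0 = 1/25, A1 = 1/5, so x_p = 1/25 + t/5.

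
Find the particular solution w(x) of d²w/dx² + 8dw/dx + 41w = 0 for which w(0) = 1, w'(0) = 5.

w = cos(5*x)*exp(-4*x) + 9*exp(-4*x)*sin(5*x)/5

Characteristic equation r² + 8r + 41 = 0 has discriminant (8)² - 4·(41) = -100 < 0, so r = -4 ± 5i.
Hence w_h = C1*cos(5*x)*exp(-4*x) + C2*exp(-4*x)*sin(5*x).
Apply the initial conditions: w(0) = C1 = 1 and w'(0) = -4*C1 + 5*C2 = 5. Solving gives C1 = 1, C2 = 9/5.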